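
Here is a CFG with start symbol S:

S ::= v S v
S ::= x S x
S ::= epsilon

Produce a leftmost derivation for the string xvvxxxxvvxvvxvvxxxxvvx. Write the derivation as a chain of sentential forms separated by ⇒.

S ⇒ xSx   [S ::= x S x]
xSx ⇒ xvSvx   [S ::= v S v]
xvSvx ⇒ xvvSvvx   [S ::= v S v]
xvvSvvx ⇒ xvvxSxvvx   [S ::= x S x]
xvvxSxvvx ⇒ xvvxxSxxvvx   [S ::= x S x]
xvvxxSxxvvx ⇒ xvvxxxSxxxvvx   [S ::= x S x]
xvvxxxSxxxvvx ⇒ xvvxxxxSxxxxvvx   [S ::= x S x]
xvvxxxxSxxxxvvx ⇒ xvvxxxxvSvxxxxvvx   [S ::= v S v]
xvvxxxxvSvxxxxvvx ⇒ xvvxxxxvvSvvxxxxvvx   [S ::= v S v]
xvvxxxxvvSvvxxxxvvx ⇒ xvvxxxxvvxSxvvxxxxvvx   [S ::= x S x]
xvvxxxxvvxSxvvxxxxvvx ⇒ xvvxxxxvvxvSvxvvxxxxvvx   [S ::= v S v]
xvvxxxxvvxvSvxvvxxxxvvx ⇒ xvvxxxxvvxvvxvvxxxxvvx   [S ::= epsilon]

S⇒xSx⇒xvSvx⇒xvvSvvx⇒xvvxSxvvx⇒xvvxxSxxvvx⇒xvvxxxSxxxvvx⇒xvvxxxxSxxxxvvx⇒xvvxxxxvSvxxxxvvx⇒xvvxxxxvvSvvxxxxvvx⇒xvvxxxxvvxSxvvxxxxvvx⇒xvvxxxxvvxvSvxvvxxxxvvx⇒xvvxxxxvvxvvxvvxxxxvvx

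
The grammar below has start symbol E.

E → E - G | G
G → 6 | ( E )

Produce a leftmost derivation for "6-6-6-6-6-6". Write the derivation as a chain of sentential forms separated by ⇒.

E ⇒ E-G ⇒ E-G-G ⇒ E-G-G-G ⇒ E-G-G-G-G ⇒ E-G-G-G-G-G ⇒ G-G-G-G-G-G ⇒ 6-G-G-G-G-G ⇒ 6-6-G-G-G-G ⇒ 6-6-6-G-G-G ⇒ 6-6-6-6-G-G ⇒ 6-6-6-6-6-G ⇒ 6-6-6-6-6-6

E ⇒ E-G   [E → E - G]
E-G ⇒ E-G-G   [E → E - G]
E-G-G ⇒ E-G-G-G   [E → E - G]
E-G-G-G ⇒ E-G-G-G-G   [E → E - G]
E-G-G-G-G ⇒ E-G-G-G-G-G   [E → E - G]
E-G-G-G-G-G ⇒ G-G-G-G-G-G   [E → G]
G-G-G-G-G-G ⇒ 6-G-G-G-G-G   [G → 6]
6-G-G-G-G-G ⇒ 6-6-G-G-G-G   [G → 6]
6-6-G-G-G-G ⇒ 6-6-6-G-G-G   [G → 6]
6-6-6-G-G-G ⇒ 6-6-6-6-G-G   [G → 6]
6-6-6-6-G-G ⇒ 6-6-6-6-6-G   [G → 6]
6-6-6-6-6-G ⇒ 6-6-6-6-6-6   [G → 6]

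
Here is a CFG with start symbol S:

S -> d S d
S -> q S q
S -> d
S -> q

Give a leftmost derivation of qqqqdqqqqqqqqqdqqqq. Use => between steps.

S=>qSq=>qqSqq=>qqqSqqq=>qqqqSqqqq=>qqqqdSdqqqq=>qqqqdqSqdqqqq=>qqqqdqqSqqdqqqq=>qqqqdqqqSqqqdqqqq=>qqqqdqqqqSqqqqdqqqq=>qqqqdqqqqqqqqqdqqqq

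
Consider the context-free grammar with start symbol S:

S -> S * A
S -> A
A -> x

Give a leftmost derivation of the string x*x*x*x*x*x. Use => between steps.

S => S*A => S*A*A => S*A*A*A => S*A*A*A*A => S*A*A*A*A*A => A*A*A*A*A*A => x*A*A*A*A*A => x*x*A*A*A*A => x*x*x*A*A*A => x*x*x*x*A*A => x*x*x*x*x*A => x*x*x*x*x*x

S => S*A   [S -> S * A]
S*A => S*A*A   [S -> S * A]
S*A*A => S*A*A*A   [S -> S * A]
S*A*A*A => S*A*A*A*A   [S -> S * A]
S*A*A*A*A => S*A*A*A*A*A   [S -> S * A]
S*A*A*A*A*A => A*A*A*A*A*A   [S -> A]
A*A*A*A*A*A => x*A*A*A*A*A   [A -> x]
x*A*A*A*A*A => x*x*A*A*A*A   [A -> x]
x*x*A*A*A*A => x*x*x*A*A*A   [A -> x]
x*x*x*A*A*A => x*x*x*x*A*A   [A -> x]
x*x*x*x*A*A => x*x*x*x*x*A   [A -> x]
x*x*x*x*x*A => x*x*x*x*x*x   [A -> x]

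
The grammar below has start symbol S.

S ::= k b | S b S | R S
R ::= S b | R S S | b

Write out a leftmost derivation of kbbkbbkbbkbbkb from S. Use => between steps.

S => SbS => SbSbS => SbSbSbS => kbbSbSbS => kbbSbSbSbS => kbbkbbSbSbS => kbbkbbkbbSbS => kbbkbbkbbkbbS => kbbkbbkbbkbbkb

S => SbS   [S ::= S b S]
SbS => SbSbS   [S ::= S b S]
SbSbS => SbSbSbS   [S ::= S b S]
SbSbSbS => kbbSbSbS   [S ::= k b]
kbbSbSbS => kbbSbSbSbS   [S ::= S b S]
kbbSbSbSbS => kbbkbbSbSbS   [S ::= k b]
kbbkbbSbSbS => kbbkbbkbbSbS   [S ::= k b]
kbbkbbkbbSbS => kbbkbbkbbkbbS   [S ::= k b]
kbbkbbkbbkbbS => kbbkbbkbbkbbkb   [S ::= k b]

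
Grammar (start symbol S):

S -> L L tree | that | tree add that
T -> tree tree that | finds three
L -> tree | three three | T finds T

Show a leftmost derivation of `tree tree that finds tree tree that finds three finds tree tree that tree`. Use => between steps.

S => L L tree => T finds T L tree => tree tree that finds T L tree => tree tree that finds tree tree that L tree => tree tree that finds tree tree that T finds T tree => tree tree that finds tree tree that finds three finds T tree => tree tree that finds tree tree that finds three finds tree tree that tree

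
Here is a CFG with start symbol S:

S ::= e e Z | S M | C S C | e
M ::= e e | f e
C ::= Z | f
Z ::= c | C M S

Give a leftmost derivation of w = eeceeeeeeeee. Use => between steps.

S => eeZ   [S ::= e e Z]
eeZ => eeCMS   [Z ::= C M S]
eeCMS => eeZMS   [C ::= Z]
eeZMS => eeCMSMS   [Z ::= C M S]
eeCMSMS => eeZMSMS   [C ::= Z]
eeZMSMS => eeCMSMSMS   [Z ::= C M S]
eeCMSMSMS => eeZMSMSMS   [C ::= Z]
eeZMSMSMS => eecMSMSMS   [Z ::= c]
eecMSMSMS => eeceeSMSMS   [M ::= e e]
eeceeSMSMS => eeceeeMSMS   [S ::= e]
eeceeeMSMS => eeceeeeeSMS   [M ::= e e]
eeceeeeeSMS => eeceeeeeeMS   [S ::= e]
eeceeeeeeMS => eeceeeeeeeeS   [M ::= e e]
eeceeeeeeeeS => eeceeeeeeeee   [S ::= e]

S => eeZ => eeCMS => eeZMS => eeCMSMS => eeZMSMS => eeCMSMSMS => eeZMSMSMS => eecMSMSMS => eeceeSMSMS => eeceeeMSMS => eeceeeeeSMS => eeceeeeeeMS => eeceeeeeeeeS => eeceeeeeeeee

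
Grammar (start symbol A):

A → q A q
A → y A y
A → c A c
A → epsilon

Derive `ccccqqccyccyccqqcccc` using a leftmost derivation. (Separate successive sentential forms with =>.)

A => cAc   [A → c A c]
cAc => ccAcc   [A → c A c]
ccAcc => cccAccc   [A → c A c]
cccAccc => ccccAcccc   [A → c A c]
ccccAcccc => ccccqAqcccc   [A → q A q]
ccccqAqcccc => ccccqqAqqcccc   [A → q A q]
ccccqqAqqcccc => ccccqqcAcqqcccc   [A → c A c]
ccccqqcAcqqcccc => ccccqqccAccqqcccc   [A → c A c]
ccccqqccAccqqcccc => ccccqqccyAyccqqcccc   [A → y A y]
ccccqqccyAyccqqcccc => ccccqqccycAcyccqqcccc   [A → c A c]
ccccqqccycAcyccqqcccc => ccccqqccyccyccqqcccc   [A → epsilon]

A => cAc => ccAcc => cccAccc => ccccAcccc => ccccqAqcccc => ccccqqAqqcccc => ccccqqcAcqqcccc => ccccqqccAccqqcccc => ccccqqccyAyccqqcccc => ccccqqccycAcyccqqcccc => ccccqqccyccyccqqcccc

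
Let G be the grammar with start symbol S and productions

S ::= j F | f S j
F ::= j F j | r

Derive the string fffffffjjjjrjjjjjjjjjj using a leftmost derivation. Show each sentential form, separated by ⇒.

S ⇒ fSj   [S ::= f S j]
fSj ⇒ ffSjj   [S ::= f S j]
ffSjj ⇒ fffSjjj   [S ::= f S j]
fffSjjj ⇒ ffffSjjjj   [S ::= f S j]
ffffSjjjj ⇒ fffffSjjjjj   [S ::= f S j]
fffffSjjjjj ⇒ ffffffSjjjjjj   [S ::= f S j]
ffffffSjjjjjj ⇒ fffffffSjjjjjjj   [S ::= f S j]
fffffffSjjjjjjj ⇒ fffffffjFjjjjjjj   [S ::= j F]
fffffffjFjjjjjjj ⇒ fffffffjjFjjjjjjjj   [F ::= j F j]
fffffffjjFjjjjjjjj ⇒ fffffffjjjFjjjjjjjjj   [F ::= j F j]
fffffffjjjFjjjjjjjjj ⇒ fffffffjjjjFjjjjjjjjjj   [F ::= j F j]
fffffffjjjjFjjjjjjjjjj ⇒ fffffffjjjjrjjjjjjjjjj   [F ::= r]

S ⇒ fSj ⇒ ffSjj ⇒ fffSjjj ⇒ ffffSjjjj ⇒ fffffSjjjjj ⇒ ffffffSjjjjjj ⇒ fffffffSjjjjjjj ⇒ fffffffjFjjjjjjj ⇒ fffffffjjFjjjjjjjj ⇒ fffffffjjjFjjjjjjjjj ⇒ fffffffjjjjFjjjjjjjjjj ⇒ fffffffjjjjrjjjjjjjjjj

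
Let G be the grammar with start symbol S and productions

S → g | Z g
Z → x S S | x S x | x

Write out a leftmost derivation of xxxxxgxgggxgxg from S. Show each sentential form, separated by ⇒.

S ⇒ Zg ⇒ xSxg ⇒ xZgxg ⇒ xxSxgxg ⇒ xxZgxgxg ⇒ xxxSSgxgxg ⇒ xxxZgSgxgxg ⇒ xxxxSxgSgxgxg ⇒ xxxxZgxgSgxgxg ⇒ xxxxxgxgSgxgxg ⇒ xxxxxgxgggxgxg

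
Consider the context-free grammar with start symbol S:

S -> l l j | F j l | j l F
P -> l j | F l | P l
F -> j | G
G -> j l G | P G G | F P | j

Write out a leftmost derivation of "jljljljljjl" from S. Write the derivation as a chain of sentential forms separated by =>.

S => jlF   [S -> j l F]
jlF => jlG   [F -> G]
jlG => jljlG   [G -> j l G]
jljlG => jljljlG   [G -> j l G]
jljljlG => jljljljlG   [G -> j l G]
jljljljlG => jljljljlFP   [G -> F P]
jljljljlFP => jljljljljP   [F -> j]
jljljljljP => jljljljljFl   [P -> F l]
jljljljljFl => jljljljljjl   [F -> j]

S => jlF => jlG => jljlG => jljljlG => jljljljlG => jljljljlFP => jljljljljP => jljljljljFl => jljljljljjl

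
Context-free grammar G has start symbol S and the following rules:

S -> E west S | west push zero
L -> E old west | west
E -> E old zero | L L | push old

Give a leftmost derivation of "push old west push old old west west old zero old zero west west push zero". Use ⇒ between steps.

S ⇒ E west S   [S -> E west S]
E west S ⇒ push old west S   [E -> push old]
push old west S ⇒ push old west E west S   [S -> E west S]
push old west E west S ⇒ push old west E old zero west S   [E -> E old zero]
push old west E old zero west S ⇒ push old west E old zero old zero west S   [E -> E old zero]
push old west E old zero old zero west S ⇒ push old west L L old zero old zero west S   [E -> L L]
push old west L L old zero old zero west S ⇒ push old west E old west L old zero old zero west S   [L -> E old west]
push old west E old west L old zero old zero west S ⇒ push old west push old old west L old zero old zero west S   [E -> push old]
push old west push old old west L old zero old zero west S ⇒ push old west push old old west west old zero old zero west S   [L -> west]
push old west push old old west west old zero old zero west S ⇒ push old west push old old west west old zero old zero west west push zero   [S -> west push zero]

S ⇒ E west S ⇒ push old west S ⇒ push old west E west S ⇒ push old west E old zero west S ⇒ push old west E old zero old zero west S ⇒ push old west L L old zero old zero west S ⇒ push old west E old west L old zero old zero west S ⇒ push old west push old old west L old zero old zero west S ⇒ push old west push old old west west old zero old zero west S ⇒ push old west push old old west west old zero old zero west west push zero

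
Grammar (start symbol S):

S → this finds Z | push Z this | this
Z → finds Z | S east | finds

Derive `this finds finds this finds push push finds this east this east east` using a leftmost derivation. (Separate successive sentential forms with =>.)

S => this finds Z => this finds finds Z => this finds finds S east => this finds finds this finds Z east => this finds finds this finds S east east => this finds finds this finds push Z this east east => this finds finds this finds push S east this east east => this finds finds this finds push push Z this east this east east => this finds finds this finds push push finds this east this east east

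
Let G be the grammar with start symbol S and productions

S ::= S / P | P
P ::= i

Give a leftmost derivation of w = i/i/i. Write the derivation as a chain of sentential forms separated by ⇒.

S ⇒ S/P ⇒ S/P/P ⇒ P/P/P ⇒ i/P/P ⇒ i/i/P ⇒ i/i/i

S ⇒ S/P   [S ::= S / P]
S/P ⇒ S/P/P   [S ::= S / P]
S/P/P ⇒ P/P/P   [S ::= P]
P/P/P ⇒ i/P/P   [P ::= i]
i/P/P ⇒ i/i/P   [P ::= i]
i/i/P ⇒ i/i/i   [P ::= i]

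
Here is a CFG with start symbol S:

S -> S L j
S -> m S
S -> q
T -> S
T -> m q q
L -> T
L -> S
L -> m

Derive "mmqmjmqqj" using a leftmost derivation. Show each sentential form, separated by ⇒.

S ⇒ mS ⇒ mSLj ⇒ mSLjLj ⇒ mmSLjLj ⇒ mmqLjLj ⇒ mmqmjLj ⇒ mmqmjTj ⇒ mmqmjmqqj

S ⇒ mS   [S -> m S]
mS ⇒ mSLj   [S -> S L j]
mSLj ⇒ mSLjLj   [S -> S L j]
mSLjLj ⇒ mmSLjLj   [S -> m S]
mmSLjLj ⇒ mmqLjLj   [S -> q]
mmqLjLj ⇒ mmqmjLj   [L -> m]
mmqmjLj ⇒ mmqmjTj   [L -> T]
mmqmjTj ⇒ mmqmjmqqj   [T -> m q q]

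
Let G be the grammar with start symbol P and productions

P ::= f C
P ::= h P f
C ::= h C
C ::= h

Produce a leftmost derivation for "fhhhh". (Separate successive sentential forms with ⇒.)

P ⇒ fC ⇒ fhC ⇒ fhhC ⇒ fhhhC ⇒ fhhhh

P ⇒ fC   [P ::= f C]
fC ⇒ fhC   [C ::= h C]
fhC ⇒ fhhC   [C ::= h C]
fhhC ⇒ fhhhC   [C ::= h C]
fhhhC ⇒ fhhhh   [C ::= h]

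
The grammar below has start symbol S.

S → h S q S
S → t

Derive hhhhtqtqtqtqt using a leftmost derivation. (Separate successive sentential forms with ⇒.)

S ⇒ hSqS ⇒ hhSqSqS ⇒ hhhSqSqSqS ⇒ hhhhSqSqSqSqS ⇒ hhhhtqSqSqSqS ⇒ hhhhtqtqSqSqS ⇒ hhhhtqtqtqSqS ⇒ hhhhtqtqtqtqS ⇒ hhhhtqtqtqtqt

S ⇒ hSqS   [S → h S q S]
hSqS ⇒ hhSqSqS   [S → h S q S]
hhSqSqS ⇒ hhhSqSqSqS   [S → h S q S]
hhhSqSqSqS ⇒ hhhhSqSqSqSqS   [S → h S q S]
hhhhSqSqSqSqS ⇒ hhhhtqSqSqSqS   [S → t]
hhhhtqSqSqSqS ⇒ hhhhtqtqSqSqS   [S → t]
hhhhtqtqSqSqS ⇒ hhhhtqtqtqSqS   [S → t]
hhhhtqtqtqSqS ⇒ hhhhtqtqtqtqS   [S → t]
hhhhtqtqtqtqS ⇒ hhhhtqtqtqtqt   [S → t]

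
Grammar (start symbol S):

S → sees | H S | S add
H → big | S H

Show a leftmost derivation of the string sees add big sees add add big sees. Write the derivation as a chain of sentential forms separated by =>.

S => H S => S H S => S add H S => sees add H S => sees add S H S => sees add S add H S => sees add S add add H S => sees add H S add add H S => sees add big S add add H S => sees add big sees add add H S => sees add big sees add add big S => sees add big sees add add big sees

S => H S   [S → H S]
H S => S H S   [H → S H]
S H S => S add H S   [S → S add]
S add H S => sees add H S   [S → sees]
sees add H S => sees add S H S   [H → S H]
sees add S H S => sees add S add H S   [S → S add]
sees add S add H S => sees add S add add H S   [S → S add]
sees add S add add H S => sees add H S add add H S   [S → H S]
sees add H S add add H S => sees add big S add add H S   [H → big]
sees add big S add add H S => sees add big sees add add H S   [S → sees]
sees add big sees add add H S => sees add big sees add add big S   [H → big]
sees add big sees add add big S => sees add big sees add add big sees   [S → sees]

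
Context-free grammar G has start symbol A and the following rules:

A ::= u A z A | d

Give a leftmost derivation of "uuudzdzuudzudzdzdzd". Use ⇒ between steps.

A ⇒ uAzA   [A ::= u A z A]
uAzA ⇒ uuAzAzA   [A ::= u A z A]
uuAzAzA ⇒ uuuAzAzAzA   [A ::= u A z A]
uuuAzAzAzA ⇒ uuudzAzAzA   [A ::= d]
uuudzAzAzA ⇒ uuudzdzAzA   [A ::= d]
uuudzdzAzA ⇒ uuudzdzuAzAzA   [A ::= u A z A]
uuudzdzuAzAzA ⇒ uuudzdzuuAzAzAzA   [A ::= u A z A]
uuudzdzuuAzAzAzA ⇒ uuudzdzuudzAzAzA   [A ::= d]
uuudzdzuudzAzAzA ⇒ uuudzdzuudzuAzAzAzA   [A ::= u A z A]
uuudzdzuudzuAzAzAzA ⇒ uuudzdzuudzudzAzAzA   [A ::= d]
uuudzdzuudzudzAzAzA ⇒ uuudzdzuudzudzdzAzA   [A ::= d]
uuudzdzuudzudzdzAzA ⇒ uuudzdzuudzudzdzdzA   [A ::= d]
uuudzdzuudzudzdzdzA ⇒ uuudzdzuudzudzdzdzd   [A ::= d]

A⇒uAzA⇒uuAzAzA⇒uuuAzAzAzA⇒uuudzAzAzA⇒uuudzdzAzA⇒uuudzdzuAzAzA⇒uuudzdzuuAzAzAzA⇒uuudzdzuudzAzAzA⇒uuudzdzuudzuAzAzAzA⇒uuudzdzuudzudzAzAzA⇒uuudzdzuudzudzdzAzA⇒uuudzdzuudzudzdzdzA⇒uuudzdzuudzudzdzdzd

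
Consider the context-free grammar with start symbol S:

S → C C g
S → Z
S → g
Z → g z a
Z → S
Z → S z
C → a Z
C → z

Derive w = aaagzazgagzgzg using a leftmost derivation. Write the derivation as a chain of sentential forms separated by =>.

S => CCg => aZCg => aSCg => aCCgCg => aaZCgCg => aaSCgCg => aaCCgCgCg => aaaZCgCgCg => aaagzaCgCgCg => aaagzazgCgCg => aaagzazgaZgCg => aaagzazgaSzgCg => aaagzazgagzgCg => aaagzazgagzgzg

S => CCg   [S → C C g]
CCg => aZCg   [C → a Z]
aZCg => aSCg   [Z → S]
aSCg => aCCgCg   [S → C C g]
aCCgCg => aaZCgCg   [C → a Z]
aaZCgCg => aaSCgCg   [Z → S]
aaSCgCg => aaCCgCgCg   [S → C C g]
aaCCgCgCg => aaaZCgCgCg   [C → a Z]
aaaZCgCgCg => aaagzaCgCgCg   [Z → g z a]
aaagzaCgCgCg => aaagzazgCgCg   [C → z]
aaagzazgCgCg => aaagzazgaZgCg   [C → a Z]
aaagzazgaZgCg => aaagzazgaSzgCg   [Z → S z]
aaagzazgaSzgCg => aaagzazgagzgCg   [S → g]
aaagzazgagzgCg => aaagzazgagzgzg   [C → z]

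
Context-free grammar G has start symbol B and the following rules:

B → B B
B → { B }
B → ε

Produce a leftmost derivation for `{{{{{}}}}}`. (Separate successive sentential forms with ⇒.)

B ⇒ {B}   [B → { B }]
{B} ⇒ {BB}   [B → B B]
{BB} ⇒ {{B}B}   [B → { B }]
{{B}B} ⇒ {{BB}B}   [B → B B]
{{BB}B} ⇒ {{BBB}B}   [B → B B]
{{BBB}B} ⇒ {{{B}BB}B}   [B → { B }]
{{{B}BB}B} ⇒ {{{{B}}BB}B}   [B → { B }]
{{{{B}}BB}B} ⇒ {{{{{B}}}BB}B}   [B → { B }]
{{{{{B}}}BB}B} ⇒ {{{{{}}}BB}B}   [B → ε]
{{{{{}}}BB}B} ⇒ {{{{{}}}B}B}   [B → ε]
{{{{{}}}B}B} ⇒ {{{{{}}}}B}   [B → ε]
{{{{{}}}}B} ⇒ {{{{{}}}}}   [B → ε]

B⇒{B}⇒{BB}⇒{{B}B}⇒{{BB}B}⇒{{BBB}B}⇒{{{B}BB}B}⇒{{{{B}}BB}B}⇒{{{{{B}}}BB}B}⇒{{{{{}}}BB}B}⇒{{{{{}}}B}B}⇒{{{{{}}}}B}⇒{{{{{}}}}}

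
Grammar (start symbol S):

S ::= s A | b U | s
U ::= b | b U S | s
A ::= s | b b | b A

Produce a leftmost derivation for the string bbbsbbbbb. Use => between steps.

S => bU => bbUS => bbbS => bbbsA => bbbsbA => bbbsbbA => bbbsbbbA => bbbsbbbbb

S => bU   [S ::= b U]
bU => bbUS   [U ::= b U S]
bbUS => bbbS   [U ::= b]
bbbS => bbbsA   [S ::= s A]
bbbsA => bbbsbA   [A ::= b A]
bbbsbA => bbbsbbA   [A ::= b A]
bbbsbbA => bbbsbbbA   [A ::= b A]
bbbsbbbA => bbbsbbbbb   [A ::= b b]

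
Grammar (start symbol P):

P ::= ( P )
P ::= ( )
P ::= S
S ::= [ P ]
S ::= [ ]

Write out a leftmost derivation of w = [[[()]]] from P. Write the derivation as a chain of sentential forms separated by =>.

P=>S=>[P]=>[S]=>[[P]]=>[[S]]=>[[[P]]]=>[[[()]]]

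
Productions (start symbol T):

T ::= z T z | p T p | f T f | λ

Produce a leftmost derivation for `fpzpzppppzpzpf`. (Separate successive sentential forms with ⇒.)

T⇒fTf⇒fpTpf⇒fpzTzpf⇒fpzpTpzpf⇒fpzpzTzpzpf⇒fpzpzpTpzpzpf⇒fpzpzppTppzpzpf⇒fpzpzppppzpzpf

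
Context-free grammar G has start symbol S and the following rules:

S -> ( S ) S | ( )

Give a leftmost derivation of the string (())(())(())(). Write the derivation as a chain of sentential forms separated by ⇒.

S ⇒ (S)S   [S -> ( S ) S]
(S)S ⇒ (())S   [S -> ( )]
(())S ⇒ (())(S)S   [S -> ( S ) S]
(())(S)S ⇒ (())(())S   [S -> ( )]
(())(())S ⇒ (())(())(S)S   [S -> ( S ) S]
(())(())(S)S ⇒ (())(())(())S   [S -> ( )]
(())(())(())S ⇒ (())(())(())()   [S -> ( )]

S ⇒ (S)S ⇒ (())S ⇒ (())(S)S ⇒ (())(())S ⇒ (())(())(S)S ⇒ (())(())(())S ⇒ (())(())(())()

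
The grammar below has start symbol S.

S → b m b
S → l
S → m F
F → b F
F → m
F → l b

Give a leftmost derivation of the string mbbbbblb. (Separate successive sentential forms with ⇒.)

S ⇒ mF   [S → m F]
mF ⇒ mbF   [F → b F]
mbF ⇒ mbbF   [F → b F]
mbbF ⇒ mbbbF   [F → b F]
mbbbF ⇒ mbbbbF   [F → b F]
mbbbbF ⇒ mbbbbbF   [F → b F]
mbbbbbF ⇒ mbbbbblb   [F → l b]

S ⇒ mF ⇒ mbF ⇒ mbbF ⇒ mbbbF ⇒ mbbbbF ⇒ mbbbbbF ⇒ mbbbbblb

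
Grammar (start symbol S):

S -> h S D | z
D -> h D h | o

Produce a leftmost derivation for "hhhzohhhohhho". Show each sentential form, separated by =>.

S => hSD   [S -> h S D]
hSD => hhSDD   [S -> h S D]
hhSDD => hhhSDDD   [S -> h S D]
hhhSDDD => hhhzDDD   [S -> z]
hhhzDDD => hhhzoDD   [D -> o]
hhhzoDD => hhhzohDhD   [D -> h D h]
hhhzohDhD => hhhzohhDhhD   [D -> h D h]
hhhzohhDhhD => hhhzohhhDhhhD   [D -> h D h]
hhhzohhhDhhhD => hhhzohhhohhhD   [D -> o]
hhhzohhhohhhD => hhhzohhhohhho   [D -> o]

S=>hSD=>hhSDD=>hhhSDDD=>hhhzDDD=>hhhzoDD=>hhhzohDhD=>hhhzohhDhhD=>hhhzohhhDhhhD=>hhhzohhhohhhD=>hhhzohhhohhho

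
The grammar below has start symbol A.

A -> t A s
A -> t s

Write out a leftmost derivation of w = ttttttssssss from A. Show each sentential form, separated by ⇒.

A ⇒ tAs ⇒ ttAss ⇒ tttAsss ⇒ ttttAssss ⇒ tttttAsssss ⇒ ttttttssssss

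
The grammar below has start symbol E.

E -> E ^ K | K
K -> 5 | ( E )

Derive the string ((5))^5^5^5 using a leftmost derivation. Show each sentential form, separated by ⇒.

E ⇒ E^K   [E -> E ^ K]
E^K ⇒ E^K^K   [E -> E ^ K]
E^K^K ⇒ E^K^K^K   [E -> E ^ K]
E^K^K^K ⇒ K^K^K^K   [E -> K]
K^K^K^K ⇒ (E)^K^K^K   [K -> ( E )]
(E)^K^K^K ⇒ (K)^K^K^K   [E -> K]
(K)^K^K^K ⇒ ((E))^K^K^K   [K -> ( E )]
((E))^K^K^K ⇒ ((K))^K^K^K   [E -> K]
((K))^K^K^K ⇒ ((5))^K^K^K   [K -> 5]
((5))^K^K^K ⇒ ((5))^5^K^K   [K -> 5]
((5))^5^K^K ⇒ ((5))^5^5^K   [K -> 5]
((5))^5^5^K ⇒ ((5))^5^5^5   [K -> 5]

E ⇒ E^K ⇒ E^K^K ⇒ E^K^K^K ⇒ K^K^K^K ⇒ (E)^K^K^K ⇒ (K)^K^K^K ⇒ ((E))^K^K^K ⇒ ((K))^K^K^K ⇒ ((5))^K^K^K ⇒ ((5))^5^K^K ⇒ ((5))^5^5^K ⇒ ((5))^5^5^5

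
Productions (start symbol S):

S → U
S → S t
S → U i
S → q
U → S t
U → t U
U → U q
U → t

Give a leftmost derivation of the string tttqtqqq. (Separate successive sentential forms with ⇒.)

S ⇒ U ⇒ tU ⇒ ttU ⇒ ttUq ⇒ ttUqq ⇒ ttUqqq ⇒ tttUqqq ⇒ tttStqqq ⇒ tttqtqqq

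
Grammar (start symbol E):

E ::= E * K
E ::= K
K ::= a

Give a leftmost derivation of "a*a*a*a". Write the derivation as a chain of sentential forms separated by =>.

E => E*K => E*K*K => E*K*K*K => K*K*K*K => a*K*K*K => a*a*K*K => a*a*a*K => a*a*a*a

E => E*K   [E ::= E * K]
E*K => E*K*K   [E ::= E * K]
E*K*K => E*K*K*K   [E ::= E * K]
E*K*K*K => K*K*K*K   [E ::= K]
K*K*K*K => a*K*K*K   [K ::= a]
a*K*K*K => a*a*K*K   [K ::= a]
a*a*K*K => a*a*a*K   [K ::= a]
a*a*a*K => a*a*a*a   [K ::= a]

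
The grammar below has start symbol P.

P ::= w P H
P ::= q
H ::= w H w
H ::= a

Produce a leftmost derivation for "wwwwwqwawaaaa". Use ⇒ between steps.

P ⇒ wPH ⇒ wwPHH ⇒ wwwPHHH ⇒ wwwwPHHHH ⇒ wwwwwPHHHHH ⇒ wwwwwqHHHHH ⇒ wwwwwqwHwHHHH ⇒ wwwwwqwawHHHH ⇒ wwwwwqwawaHHH ⇒ wwwwwqwawaaHH ⇒ wwwwwqwawaaaH ⇒ wwwwwqwawaaaa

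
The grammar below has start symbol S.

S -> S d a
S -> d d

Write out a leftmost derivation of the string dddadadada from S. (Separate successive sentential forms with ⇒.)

S ⇒ Sda ⇒ Sdada ⇒ Sdadada ⇒ Sdadadada ⇒ dddadadada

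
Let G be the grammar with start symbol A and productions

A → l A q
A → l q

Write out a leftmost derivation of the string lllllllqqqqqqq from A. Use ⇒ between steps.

A ⇒ lAq ⇒ llAqq ⇒ lllAqqq ⇒ llllAqqqq ⇒ lllllAqqqqq ⇒ llllllAqqqqqq ⇒ lllllllqqqqqqq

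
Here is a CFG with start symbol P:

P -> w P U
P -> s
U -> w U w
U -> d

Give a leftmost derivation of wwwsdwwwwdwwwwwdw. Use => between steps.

P => wPU   [P -> w P U]
wPU => wwPUU   [P -> w P U]
wwPUU => wwwPUUU   [P -> w P U]
wwwPUUU => wwwsUUU   [P -> s]
wwwsUUU => wwwsdUU   [U -> d]
wwwsdUU => wwwsdwUwU   [U -> w U w]
wwwsdwUwU => wwwsdwwUwwU   [U -> w U w]
wwwsdwwUwwU => wwwsdwwwUwwwU   [U -> w U w]
wwwsdwwwUwwwU => wwwsdwwwwUwwwwU   [U -> w U w]
wwwsdwwwwUwwwwU => wwwsdwwwwdwwwwU   [U -> d]
wwwsdwwwwdwwwwU => wwwsdwwwwdwwwwwUw   [U -> w U w]
wwwsdwwwwdwwwwwUw => wwwsdwwwwdwwwwwdw   [U -> d]

P => wPU => wwPUU => wwwPUUU => wwwsUUU => wwwsdUU => wwwsdwUwU => wwwsdwwUwwU => wwwsdwwwUwwwU => wwwsdwwwwUwwwwU => wwwsdwwwwdwwwwU => wwwsdwwwwdwwwwwUw => wwwsdwwwwdwwwwwdw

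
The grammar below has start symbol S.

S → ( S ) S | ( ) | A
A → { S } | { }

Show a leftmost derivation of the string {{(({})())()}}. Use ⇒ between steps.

S⇒A⇒{S}⇒{A}⇒{{S}}⇒{{(S)S}}⇒{{((S)S)S}}⇒{{((A)S)S}}⇒{{(({})S)S}}⇒{{(({})())S}}⇒{{(({})())()}}

S ⇒ A   [S → A]
A ⇒ {S}   [A → { S }]
{S} ⇒ {A}   [S → A]
{A} ⇒ {{S}}   [A → { S }]
{{S}} ⇒ {{(S)S}}   [S → ( S ) S]
{{(S)S}} ⇒ {{((S)S)S}}   [S → ( S ) S]
{{((S)S)S}} ⇒ {{((A)S)S}}   [S → A]
{{((A)S)S}} ⇒ {{(({})S)S}}   [A → { }]
{{(({})S)S}} ⇒ {{(({})())S}}   [S → ( )]
{{(({})())S}} ⇒ {{(({})())()}}   [S → ( )]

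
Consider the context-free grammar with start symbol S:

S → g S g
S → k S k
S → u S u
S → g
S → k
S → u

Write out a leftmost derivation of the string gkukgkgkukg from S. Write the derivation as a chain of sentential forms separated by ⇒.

S ⇒ gSg ⇒ gkSkg ⇒ gkuSukg ⇒ gkukSkukg ⇒ gkukgSgkukg ⇒ gkukgkgkukg

S ⇒ gSg   [S → g S g]
gSg ⇒ gkSkg   [S → k S k]
gkSkg ⇒ gkuSukg   [S → u S u]
gkuSukg ⇒ gkukSkukg   [S → k S k]
gkukSkukg ⇒ gkukgSgkukg   [S → g S g]
gkukgSgkukg ⇒ gkukgkgkukg   [S → k]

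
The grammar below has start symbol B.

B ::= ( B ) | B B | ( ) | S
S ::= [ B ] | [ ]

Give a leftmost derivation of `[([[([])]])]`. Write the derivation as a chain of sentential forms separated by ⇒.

B⇒S⇒[B]⇒[(B)]⇒[(S)]⇒[([B])]⇒[([S])]⇒[([[B]])]⇒[([[(B)]])]⇒[([[(S)]])]⇒[([[([])]])]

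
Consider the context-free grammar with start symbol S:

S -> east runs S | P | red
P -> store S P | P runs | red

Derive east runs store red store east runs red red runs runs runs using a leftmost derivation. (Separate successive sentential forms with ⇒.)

S ⇒ east runs S ⇒ east runs P ⇒ east runs store S P ⇒ east runs store red P ⇒ east runs store red store S P ⇒ east runs store red store east runs S P ⇒ east runs store red store east runs red P ⇒ east runs store red store east runs red P runs ⇒ east runs store red store east runs red P runs runs ⇒ east runs store red store east runs red P runs runs runs ⇒ east runs store red store east runs red red runs runs runs

S ⇒ east runs S   [S -> east runs S]
east runs S ⇒ east runs P   [S -> P]
east runs P ⇒ east runs store S P   [P -> store S P]
east runs store S P ⇒ east runs store red P   [S -> red]
east runs store red P ⇒ east runs store red store S P   [P -> store S P]
east runs store red store S P ⇒ east runs store red store east runs S P   [S -> east runs S]
east runs store red store east runs S P ⇒ east runs store red store east runs red P   [S -> red]
east runs store red store east runs red P ⇒ east runs store red store east runs red P runs   [P -> P runs]
east runs store red store east runs red P runs ⇒ east runs store red store east runs red P runs runs   [P -> P runs]
east runs store red store east runs red P runs runs ⇒ east runs store red store east runs red P runs runs runs   [P -> P runs]
east runs store red store east runs red P runs runs runs ⇒ east runs store red store east runs red red runs runs runs   [P -> red]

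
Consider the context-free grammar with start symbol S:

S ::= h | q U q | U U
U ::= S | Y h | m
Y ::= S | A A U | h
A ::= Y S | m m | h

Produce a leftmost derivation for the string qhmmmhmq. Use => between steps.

S => qUq => qSq => qUUq => qYhUq => qAAUhUq => qhAUhUq => qhmmUhUq => qhmmmhUq => qhmmmhmq

S => qUq   [S ::= q U q]
qUq => qSq   [U ::= S]
qSq => qUUq   [S ::= U U]
qUUq => qYhUq   [U ::= Y h]
qYhUq => qAAUhUq   [Y ::= A A U]
qAAUhUq => qhAUhUq   [A ::= h]
qhAUhUq => qhmmUhUq   [A ::= m m]
qhmmUhUq => qhmmmhUq   [U ::= m]
qhmmmhUq => qhmmmhmq   [U ::= m]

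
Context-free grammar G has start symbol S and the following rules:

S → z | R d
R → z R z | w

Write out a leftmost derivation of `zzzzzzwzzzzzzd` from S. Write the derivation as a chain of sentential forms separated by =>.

S => Rd => zRzd => zzRzzd => zzzRzzzd => zzzzRzzzzd => zzzzzRzzzzzd => zzzzzzRzzzzzzd => zzzzzzwzzzzzzd

S => Rd   [S → R d]
Rd => zRzd   [R → z R z]
zRzd => zzRzzd   [R → z R z]
zzRzzd => zzzRzzzd   [R → z R z]
zzzRzzzd => zzzzRzzzzd   [R → z R z]
zzzzRzzzzd => zzzzzRzzzzzd   [R → z R z]
zzzzzRzzzzzd => zzzzzzRzzzzzzd   [R → z R z]
zzzzzzRzzzzzzd => zzzzzzwzzzzzzd   [R → w]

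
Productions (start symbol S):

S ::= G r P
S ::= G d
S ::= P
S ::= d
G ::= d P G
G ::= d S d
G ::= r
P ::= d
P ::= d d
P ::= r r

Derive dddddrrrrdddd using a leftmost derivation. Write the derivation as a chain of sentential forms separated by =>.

S => Gd => dSdd => dGrPdd => ddPGrPdd => ddddGrPdd => dddddPGrPdd => dddddrrGrPdd => dddddrrrrPdd => dddddrrrrdddd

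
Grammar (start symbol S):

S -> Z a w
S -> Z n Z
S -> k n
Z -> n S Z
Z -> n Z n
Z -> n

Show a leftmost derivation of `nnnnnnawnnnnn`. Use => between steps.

S=>ZnZ=>nSZnZ=>nZawZnZ=>nnZnawZnZ=>nnnZnnawZnZ=>nnnnnnawZnZ=>nnnnnnawnZnnZ=>nnnnnnawnnnnZ=>nnnnnnawnnnnn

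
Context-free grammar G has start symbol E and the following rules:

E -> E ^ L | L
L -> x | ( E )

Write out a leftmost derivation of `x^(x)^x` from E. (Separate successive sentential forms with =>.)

E => E^L => E^L^L => L^L^L => x^L^L => x^(E)^L => x^(L)^L => x^(x)^L => x^(x)^x

E => E^L   [E -> E ^ L]
E^L => E^L^L   [E -> E ^ L]
E^L^L => L^L^L   [E -> L]
L^L^L => x^L^L   [L -> x]
x^L^L => x^(E)^L   [L -> ( E )]
x^(E)^L => x^(L)^L   [E -> L]
x^(L)^L => x^(x)^L   [L -> x]
x^(x)^L => x^(x)^x   [L -> x]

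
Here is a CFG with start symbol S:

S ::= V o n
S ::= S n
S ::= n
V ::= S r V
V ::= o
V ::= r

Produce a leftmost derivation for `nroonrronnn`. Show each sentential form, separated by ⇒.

S ⇒ Sn   [S ::= S n]
Sn ⇒ Snn   [S ::= S n]
Snn ⇒ Vonnn   [S ::= V o n]
Vonnn ⇒ SrVonnn   [V ::= S r V]
SrVonnn ⇒ VonrVonnn   [S ::= V o n]
VonrVonnn ⇒ SrVonrVonnn   [V ::= S r V]
SrVonrVonnn ⇒ nrVonrVonnn   [S ::= n]
nrVonrVonnn ⇒ nroonrVonnn   [V ::= o]
nroonrVonnn ⇒ nroonrronnn   [V ::= r]

S ⇒ Sn ⇒ Snn ⇒ Vonnn ⇒ SrVonnn ⇒ VonrVonnn ⇒ SrVonrVonnn ⇒ nrVonrVonnn ⇒ nroonrVonnn ⇒ nroonrronnn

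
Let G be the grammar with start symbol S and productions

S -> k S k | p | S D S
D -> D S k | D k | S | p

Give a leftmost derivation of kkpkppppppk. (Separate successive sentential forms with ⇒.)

S ⇒ kSk   [S -> k S k]
kSk ⇒ kSDSk   [S -> S D S]
kSDSk ⇒ kSDSDSk   [S -> S D S]
kSDSDSk ⇒ kSDSDSDSk   [S -> S D S]
kSDSDSDSk ⇒ kkSkDSDSDSk   [S -> k S k]
kkSkDSDSDSk ⇒ kkpkDSDSDSk   [S -> p]
kkpkDSDSDSk ⇒ kkpkpSDSDSk   [D -> p]
kkpkpSDSDSk ⇒ kkpkppDSDSk   [S -> p]
kkpkppDSDSk ⇒ kkpkpppSDSk   [D -> p]
kkpkpppSDSk ⇒ kkpkppppDSk   [S -> p]
kkpkppppDSk ⇒ kkpkpppppSk   [D -> p]
kkpkpppppSk ⇒ kkpkppppppk   [S -> p]

S⇒kSk⇒kSDSk⇒kSDSDSk⇒kSDSDSDSk⇒kkSkDSDSDSk⇒kkpkDSDSDSk⇒kkpkpSDSDSk⇒kkpkppDSDSk⇒kkpkpppSDSk⇒kkpkppppDSk⇒kkpkpppppSk⇒kkpkppppppk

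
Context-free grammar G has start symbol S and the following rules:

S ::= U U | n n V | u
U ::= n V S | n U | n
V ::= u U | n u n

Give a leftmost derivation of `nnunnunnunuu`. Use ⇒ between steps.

S ⇒ nnV   [S ::= n n V]
nnV ⇒ nnuU   [V ::= u U]
nnuU ⇒ nnunU   [U ::= n U]
nnunU ⇒ nnunnVS   [U ::= n V S]
nnunnVS ⇒ nnunnuUS   [V ::= u U]
nnunnuUS ⇒ nnunnunVSS   [U ::= n V S]
nnunnunVSS ⇒ nnunnunnunSS   [V ::= n u n]
nnunnunnunSS ⇒ nnunnunnunuS   [S ::= u]
nnunnunnunuS ⇒ nnunnunnunuu   [S ::= u]

S ⇒ nnV ⇒ nnuU ⇒ nnunU ⇒ nnunnVS ⇒ nnunnuUS ⇒ nnunnunVSS ⇒ nnunnunnunSS ⇒ nnunnunnunuS ⇒ nnunnunnunuu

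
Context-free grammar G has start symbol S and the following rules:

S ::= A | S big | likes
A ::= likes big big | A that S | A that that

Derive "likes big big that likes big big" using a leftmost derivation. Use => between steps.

S => S big   [S ::= S big]
S big => S big big   [S ::= S big]
S big big => A big big   [S ::= A]
A big big => A that S big big   [A ::= A that S]
A that S big big => likes big big that S big big   [A ::= likes big big]
likes big big that S big big => likes big big that likes big big   [S ::= likes]

S => S big => S big big => A big big => A that S big big => likes big big that S big big => likes big big that likes big big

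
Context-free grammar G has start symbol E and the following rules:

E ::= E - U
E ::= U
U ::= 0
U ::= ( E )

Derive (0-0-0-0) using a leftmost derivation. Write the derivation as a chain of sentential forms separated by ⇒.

E⇒U⇒(E)⇒(E-U)⇒(E-U-U)⇒(E-U-U-U)⇒(U-U-U-U)⇒(0-U-U-U)⇒(0-0-U-U)⇒(0-0-0-U)⇒(0-0-0-0)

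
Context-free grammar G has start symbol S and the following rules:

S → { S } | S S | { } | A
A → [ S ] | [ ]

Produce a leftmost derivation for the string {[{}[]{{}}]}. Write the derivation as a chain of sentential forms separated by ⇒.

S ⇒ {S} ⇒ {A} ⇒ {[S]} ⇒ {[SS]} ⇒ {[{}S]} ⇒ {[{}SS]} ⇒ {[{}AS]} ⇒ {[{}[]S]} ⇒ {[{}[]{S}]} ⇒ {[{}[]{{}}]}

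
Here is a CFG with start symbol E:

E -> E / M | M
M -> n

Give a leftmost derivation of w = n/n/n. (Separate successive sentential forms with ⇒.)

E⇒E/M⇒E/M/M⇒M/M/M⇒n/M/M⇒n/n/M⇒n/n/n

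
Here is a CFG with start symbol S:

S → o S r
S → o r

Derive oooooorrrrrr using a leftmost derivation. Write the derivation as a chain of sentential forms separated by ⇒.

S ⇒ oSr ⇒ ooSrr ⇒ oooSrrr ⇒ ooooSrrrr ⇒ oooooSrrrrr ⇒ oooooorrrrrr

S ⇒ oSr   [S → o S r]
oSr ⇒ ooSrr   [S → o S r]
ooSrr ⇒ oooSrrr   [S → o S r]
oooSrrr ⇒ ooooSrrrr   [S → o S r]
ooooSrrrr ⇒ oooooSrrrrr   [S → o S r]
oooooSrrrrr ⇒ oooooorrrrrr   [S → o r]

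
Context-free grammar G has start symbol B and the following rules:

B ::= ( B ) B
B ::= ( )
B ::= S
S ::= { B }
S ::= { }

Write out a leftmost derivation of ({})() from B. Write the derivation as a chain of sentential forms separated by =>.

B=>(B)B=>(S)B=>({})B=>({})()

B => (B)B   [B ::= ( B ) B]
(B)B => (S)B   [B ::= S]
(S)B => ({})B   [S ::= { }]
({})B => ({})()   [B ::= ( )]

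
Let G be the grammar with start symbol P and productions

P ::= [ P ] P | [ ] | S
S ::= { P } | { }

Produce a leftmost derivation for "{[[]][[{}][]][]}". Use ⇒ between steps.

P ⇒ S ⇒ {P} ⇒ {[P]P} ⇒ {[[]]P} ⇒ {[[]][P]P} ⇒ {[[]][[P]P]P} ⇒ {[[]][[S]P]P} ⇒ {[[]][[{}]P]P} ⇒ {[[]][[{}][]]P} ⇒ {[[]][[{}][]][]}

P ⇒ S   [P ::= S]
S ⇒ {P}   [S ::= { P }]
{P} ⇒ {[P]P}   [P ::= [ P ] P]
{[P]P} ⇒ {[[]]P}   [P ::= [ ]]
{[[]]P} ⇒ {[[]][P]P}   [P ::= [ P ] P]
{[[]][P]P} ⇒ {[[]][[P]P]P}   [P ::= [ P ] P]
{[[]][[P]P]P} ⇒ {[[]][[S]P]P}   [P ::= S]
{[[]][[S]P]P} ⇒ {[[]][[{}]P]P}   [S ::= { }]
{[[]][[{}]P]P} ⇒ {[[]][[{}][]]P}   [P ::= [ ]]
{[[]][[{}][]]P} ⇒ {[[]][[{}][]][]}   [P ::= [ ]]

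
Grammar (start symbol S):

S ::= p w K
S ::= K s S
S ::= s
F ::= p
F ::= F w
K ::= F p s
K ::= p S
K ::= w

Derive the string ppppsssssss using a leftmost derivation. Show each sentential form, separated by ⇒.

S⇒KsS⇒pSsS⇒pKsSsS⇒ppSsSsS⇒ppKsSsSsS⇒ppFpssSsSsS⇒ppppssSsSsS⇒ppppssssSsS⇒ppppssssssS⇒ppppsssssss

S ⇒ KsS   [S ::= K s S]
KsS ⇒ pSsS   [K ::= p S]
pSsS ⇒ pKsSsS   [S ::= K s S]
pKsSsS ⇒ ppSsSsS   [K ::= p S]
ppSsSsS ⇒ ppKsSsSsS   [S ::= K s S]
ppKsSsSsS ⇒ ppFpssSsSsS   [K ::= F p s]
ppFpssSsSsS ⇒ ppppssSsSsS   [F ::= p]
ppppssSsSsS ⇒ ppppssssSsS   [S ::= s]
ppppssssSsS ⇒ ppppssssssS   [S ::= s]
ppppssssssS ⇒ ppppsssssss   [S ::= s]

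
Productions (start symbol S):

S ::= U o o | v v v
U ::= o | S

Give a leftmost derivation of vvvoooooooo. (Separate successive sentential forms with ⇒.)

S⇒Uoo⇒Soo⇒Uoooo⇒Soooo⇒Uoooooo⇒Soooooo⇒Uoooooooo⇒Soooooooo⇒vvvoooooooo

S ⇒ Uoo   [S ::= U o o]
Uoo ⇒ Soo   [U ::= S]
Soo ⇒ Uoooo   [S ::= U o o]
Uoooo ⇒ Soooo   [U ::= S]
Soooo ⇒ Uoooooo   [S ::= U o o]
Uoooooo ⇒ Soooooo   [U ::= S]
Soooooo ⇒ Uoooooooo   [S ::= U o o]
Uoooooooo ⇒ Soooooooo   [U ::= S]
Soooooooo ⇒ vvvoooooooo   [S ::= v v v]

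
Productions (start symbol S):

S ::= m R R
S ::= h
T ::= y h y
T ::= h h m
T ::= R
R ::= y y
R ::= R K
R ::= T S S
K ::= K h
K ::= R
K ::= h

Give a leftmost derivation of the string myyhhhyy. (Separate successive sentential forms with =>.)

S => mRR   [S ::= m R R]
mRR => mTSSR   [R ::= T S S]
mTSSR => mRSSR   [T ::= R]
mRSSR => mRKSSR   [R ::= R K]
mRKSSR => myyKSSR   [R ::= y y]
myyKSSR => myyhSSR   [K ::= h]
myyhSSR => myyhhSR   [S ::= h]
myyhhSR => myyhhhR   [S ::= h]
myyhhhR => myyhhhyy   [R ::= y y]

S=>mRR=>mTSSR=>mRSSR=>mRKSSR=>myyKSSR=>myyhSSR=>myyhhSR=>myyhhhR=>myyhhhyy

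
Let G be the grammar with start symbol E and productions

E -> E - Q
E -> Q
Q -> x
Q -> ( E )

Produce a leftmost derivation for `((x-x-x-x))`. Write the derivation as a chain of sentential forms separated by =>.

E => Q => (E) => (Q) => ((E)) => ((E-Q)) => ((E-Q-Q)) => ((E-Q-Q-Q)) => ((Q-Q-Q-Q)) => ((x-Q-Q-Q)) => ((x-x-Q-Q)) => ((x-x-x-Q)) => ((x-x-x-x))

E => Q   [E -> Q]
Q => (E)   [Q -> ( E )]
(E) => (Q)   [E -> Q]
(Q) => ((E))   [Q -> ( E )]
((E)) => ((E-Q))   [E -> E - Q]
((E-Q)) => ((E-Q-Q))   [E -> E - Q]
((E-Q-Q)) => ((E-Q-Q-Q))   [E -> E - Q]
((E-Q-Q-Q)) => ((Q-Q-Q-Q))   [E -> Q]
((Q-Q-Q-Q)) => ((x-Q-Q-Q))   [Q -> x]
((x-Q-Q-Q)) => ((x-x-Q-Q))   [Q -> x]
((x-x-Q-Q)) => ((x-x-x-Q))   [Q -> x]
((x-x-x-Q)) => ((x-x-x-x))   [Q -> x]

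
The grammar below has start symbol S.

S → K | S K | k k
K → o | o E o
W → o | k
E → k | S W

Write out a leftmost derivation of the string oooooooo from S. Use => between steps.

S => K => oEo => oSWo => oSKWo => oKKWo => ooEoKWo => ooSWoKWo => ooKWoKWo => oooWoKWo => oooooKWo => ooooooWo => oooooooo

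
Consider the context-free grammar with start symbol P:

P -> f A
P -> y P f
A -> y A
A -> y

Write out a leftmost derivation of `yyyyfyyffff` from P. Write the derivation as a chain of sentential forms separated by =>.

P => yPf => yyPff => yyyPfff => yyyyPffff => yyyyfAffff => yyyyfyAffff => yyyyfyyffff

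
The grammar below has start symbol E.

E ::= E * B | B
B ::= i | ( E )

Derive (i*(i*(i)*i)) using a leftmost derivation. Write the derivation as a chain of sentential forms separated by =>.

E => B => (E) => (E*B) => (B*B) => (i*B) => (i*(E)) => (i*(E*B)) => (i*(E*B*B)) => (i*(B*B*B)) => (i*(i*B*B)) => (i*(i*(E)*B)) => (i*(i*(B)*B)) => (i*(i*(i)*B)) => (i*(i*(i)*i))

E => B   [E ::= B]
B => (E)   [B ::= ( E )]
(E) => (E*B)   [E ::= E * B]
(E*B) => (B*B)   [E ::= B]
(B*B) => (i*B)   [B ::= i]
(i*B) => (i*(E))   [B ::= ( E )]
(i*(E)) => (i*(E*B))   [E ::= E * B]
(i*(E*B)) => (i*(E*B*B))   [E ::= E * B]
(i*(E*B*B)) => (i*(B*B*B))   [E ::= B]
(i*(B*B*B)) => (i*(i*B*B))   [B ::= i]
(i*(i*B*B)) => (i*(i*(E)*B))   [B ::= ( E )]
(i*(i*(E)*B)) => (i*(i*(B)*B))   [E ::= B]
(i*(i*(B)*B)) => (i*(i*(i)*B))   [B ::= i]
(i*(i*(i)*B)) => (i*(i*(i)*i))   [B ::= i]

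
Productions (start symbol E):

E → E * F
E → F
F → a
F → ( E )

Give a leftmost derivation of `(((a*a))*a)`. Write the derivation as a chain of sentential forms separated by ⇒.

E ⇒ F ⇒ (E) ⇒ (E*F) ⇒ (F*F) ⇒ ((E)*F) ⇒ ((F)*F) ⇒ (((E))*F) ⇒ (((E*F))*F) ⇒ (((F*F))*F) ⇒ (((a*F))*F) ⇒ (((a*a))*F) ⇒ (((a*a))*a)

E ⇒ F   [E → F]
F ⇒ (E)   [F → ( E )]
(E) ⇒ (E*F)   [E → E * F]
(E*F) ⇒ (F*F)   [E → F]
(F*F) ⇒ ((E)*F)   [F → ( E )]
((E)*F) ⇒ ((F)*F)   [E → F]
((F)*F) ⇒ (((E))*F)   [F → ( E )]
(((E))*F) ⇒ (((E*F))*F)   [E → E * F]
(((E*F))*F) ⇒ (((F*F))*F)   [E → F]
(((F*F))*F) ⇒ (((a*F))*F)   [F → a]
(((a*F))*F) ⇒ (((a*a))*F)   [F → a]
(((a*a))*F) ⇒ (((a*a))*a)   [F → a]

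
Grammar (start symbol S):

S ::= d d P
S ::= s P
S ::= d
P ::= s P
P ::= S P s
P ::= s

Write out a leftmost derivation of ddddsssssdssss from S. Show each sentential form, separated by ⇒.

S ⇒ ddP ⇒ ddSPs ⇒ ddddPPs ⇒ ddddsPPs ⇒ ddddssPPs ⇒ ddddsssPPs ⇒ ddddssssPPs ⇒ ddddsssssPs ⇒ ddddsssssSPss ⇒ ddddsssssdPss ⇒ ddddsssssdsPss ⇒ ddddsssssdssss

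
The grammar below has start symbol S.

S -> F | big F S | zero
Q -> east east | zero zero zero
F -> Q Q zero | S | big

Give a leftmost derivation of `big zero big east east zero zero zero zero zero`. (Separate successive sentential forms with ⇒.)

S ⇒ big F S ⇒ big S S ⇒ big zero S ⇒ big zero big F S ⇒ big zero big Q Q zero S ⇒ big zero big east east Q zero S ⇒ big zero big east east zero zero zero zero S ⇒ big zero big east east zero zero zero zero zero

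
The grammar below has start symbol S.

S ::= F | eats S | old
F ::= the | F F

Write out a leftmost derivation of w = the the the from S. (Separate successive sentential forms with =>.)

S => F => F F => F F F => the F F => the the F => the the the

S => F   [S ::= F]
F => F F   [F ::= F F]
F F => F F F   [F ::= F F]
F F F => the F F   [F ::= the]
the F F => the the F   [F ::= the]
the the F => the the the   [F ::= the]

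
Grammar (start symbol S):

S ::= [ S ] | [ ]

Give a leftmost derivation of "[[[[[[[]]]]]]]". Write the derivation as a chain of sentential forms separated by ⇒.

S ⇒ [S] ⇒ [[S]] ⇒ [[[S]]] ⇒ [[[[S]]]] ⇒ [[[[[S]]]]] ⇒ [[[[[[S]]]]]] ⇒ [[[[[[[]]]]]]]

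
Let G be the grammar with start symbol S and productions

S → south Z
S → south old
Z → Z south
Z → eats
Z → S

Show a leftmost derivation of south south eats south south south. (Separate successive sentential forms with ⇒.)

S ⇒ south Z   [S → south Z]
south Z ⇒ south S   [Z → S]
south S ⇒ south south Z   [S → south Z]
south south Z ⇒ south south Z south   [Z → Z south]
south south Z south ⇒ south south Z south south   [Z → Z south]
south south Z south south ⇒ south south Z south south south   [Z → Z south]
south south Z south south south ⇒ south south eats south south south   [Z → eats]

S ⇒ south Z ⇒ south S ⇒ south south Z ⇒ south south Z south ⇒ south south Z south south ⇒ south south Z south south south ⇒ south south eats south south south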